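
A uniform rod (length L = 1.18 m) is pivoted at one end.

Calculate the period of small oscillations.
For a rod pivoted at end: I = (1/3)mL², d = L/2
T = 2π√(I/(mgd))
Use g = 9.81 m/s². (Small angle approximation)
I/m = (1/3)L² = 0.4641 m²; d = L/2 = 0.59 m
T = 2π√(I/(mgd)) = 2π√(0.4641/(9.81×0.59)) = 1.779 s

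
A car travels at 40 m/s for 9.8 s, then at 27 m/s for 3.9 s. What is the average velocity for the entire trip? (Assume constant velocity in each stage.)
d₁ = v₁t₁ = 40 × 9.8 = 392 m
d₂ = v₂t₂ = 27 × 3.9 = 105.3 m
d_total = 497.3 m, t_total = 13.7 s
v_avg = d_total/t_total = 497.3/13.7 = 36.3 m/s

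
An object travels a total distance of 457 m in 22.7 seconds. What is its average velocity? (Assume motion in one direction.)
v_avg = Δd / Δt = 457 / 22.7 = 20.13 m/s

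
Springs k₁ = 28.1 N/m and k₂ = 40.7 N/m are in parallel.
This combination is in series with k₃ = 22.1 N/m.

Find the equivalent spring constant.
k₁₂ = k₁ + k₂ = 68.8 N/m (parallel)
1/k_eq = 1/k₁₂ + 1/k₃ → k_eq = 16.73 N/m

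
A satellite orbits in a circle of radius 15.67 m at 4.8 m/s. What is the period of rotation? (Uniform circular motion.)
T = 2πr/v = 2π×15.67/4.8 = 20.51 s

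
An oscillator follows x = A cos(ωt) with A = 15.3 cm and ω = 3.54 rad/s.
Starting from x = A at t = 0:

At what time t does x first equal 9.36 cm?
cos(ωt) = x/A = 9.36/15.3 = 0.6118
ωt = arccos(0.6118) = 0.9125 rad
t = 0.9125/3.54 = 0.2578 s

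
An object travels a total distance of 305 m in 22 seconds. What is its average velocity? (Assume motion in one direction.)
v_avg = Δd / Δt = 305 / 22 = 13.86 m/s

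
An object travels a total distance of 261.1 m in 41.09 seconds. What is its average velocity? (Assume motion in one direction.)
v_avg = Δd / Δt = 261.1 / 41.09 = 6.35 m/s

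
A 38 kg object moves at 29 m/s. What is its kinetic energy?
KE = ½mv² = ½×38×29² = 15979.0 J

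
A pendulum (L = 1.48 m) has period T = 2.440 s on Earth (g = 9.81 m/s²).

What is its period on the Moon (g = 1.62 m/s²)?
T = 2π√(L/g), so T_moon/T_earth = √(g_earth/g_moon)
T_moon = 2π√(1.48/1.62) = 6.006 s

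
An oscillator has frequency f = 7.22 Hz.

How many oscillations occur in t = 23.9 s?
n = f×t = 7.22×23.9 = 172.6 oscillations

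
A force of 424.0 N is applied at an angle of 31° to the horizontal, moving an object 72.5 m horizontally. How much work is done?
W = Fd cosθ = 424.0×72.5×cos(31°) = 26349.0 J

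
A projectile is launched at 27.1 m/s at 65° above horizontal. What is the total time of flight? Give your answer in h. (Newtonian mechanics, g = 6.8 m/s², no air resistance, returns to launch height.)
T = 2v₀sin(θ)/g (with unit conversion) = 0.002007 h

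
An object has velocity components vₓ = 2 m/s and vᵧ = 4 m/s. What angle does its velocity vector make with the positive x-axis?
θ = arctan(vᵧ/vₓ) = arctan(4/2) = 63.43°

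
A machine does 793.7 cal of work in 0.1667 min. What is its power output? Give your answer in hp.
P = W/t = 3321 J / 10 s = 332 W = 0.4452 hp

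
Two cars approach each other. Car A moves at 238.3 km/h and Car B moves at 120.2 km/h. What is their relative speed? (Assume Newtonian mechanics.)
v_rel = v_A + v_B = 238.3 + 120.2 = 358.5 km/h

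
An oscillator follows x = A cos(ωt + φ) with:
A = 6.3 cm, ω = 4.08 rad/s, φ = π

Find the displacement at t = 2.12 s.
x = A cos(ωt + φ) = 6.3×cos(4.08×2.12 + π) = 4.5 cm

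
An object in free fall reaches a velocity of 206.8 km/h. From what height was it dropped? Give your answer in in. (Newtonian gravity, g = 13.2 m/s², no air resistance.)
h = v²/(2g) (with unit conversion) = 4921.0 in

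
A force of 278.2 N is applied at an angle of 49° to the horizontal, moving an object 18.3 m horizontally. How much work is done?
W = Fd cosθ = 278.2×18.3×cos(49°) = 3340.0 J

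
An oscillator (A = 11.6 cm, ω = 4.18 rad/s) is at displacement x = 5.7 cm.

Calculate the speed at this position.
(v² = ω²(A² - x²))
v = ω√(A² − x²) = 4.18×√(0.116² − 0.057²) = 0.4223 m/s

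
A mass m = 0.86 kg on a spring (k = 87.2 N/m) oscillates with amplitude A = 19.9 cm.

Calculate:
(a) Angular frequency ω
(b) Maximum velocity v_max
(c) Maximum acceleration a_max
ω = √(k/m) = √(87.2/0.86) = 10.07 rad/s
v_max = ωA = 10.07×0.199 = 2.004 m/s
a_max = ω²A = 10.07²×0.199 = 20.18 m/s²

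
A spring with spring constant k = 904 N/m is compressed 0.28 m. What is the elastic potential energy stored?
PE = ½kx² = ½×904×0.28² = 35.44 J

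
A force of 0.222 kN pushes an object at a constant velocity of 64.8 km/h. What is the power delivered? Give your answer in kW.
P = Fv = 222 N × 18 m/s = 3996 W = 3.996 kW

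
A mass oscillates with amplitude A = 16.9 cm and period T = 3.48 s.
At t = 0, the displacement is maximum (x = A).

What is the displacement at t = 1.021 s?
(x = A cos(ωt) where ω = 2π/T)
ω = 2π/T = 2π/3.48 = 1.806 rad/s
x = A cos(ωt) = 16.9×cos(1.806×1.021) = -4.551 cm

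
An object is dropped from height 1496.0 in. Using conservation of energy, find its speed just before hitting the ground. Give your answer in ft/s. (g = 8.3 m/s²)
mgh = ½mv² → v = √(2gh) = √(2×8.3×38) = 25.12 m/s = 82.4 ft/s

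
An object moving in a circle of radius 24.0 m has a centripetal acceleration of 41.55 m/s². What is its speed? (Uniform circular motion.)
v = √(a_c × r) = √(41.55 × 24.0) = 31.58 m/s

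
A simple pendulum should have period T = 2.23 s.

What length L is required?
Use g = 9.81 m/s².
T = 2π√(L/g) → L = g(T/2π)² = 9.81×(2.23/2π)² = 1.236 m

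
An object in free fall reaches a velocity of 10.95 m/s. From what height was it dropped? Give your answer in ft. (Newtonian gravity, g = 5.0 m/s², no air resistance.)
h = v²/(2g) (with unit conversion) = 39.34 ft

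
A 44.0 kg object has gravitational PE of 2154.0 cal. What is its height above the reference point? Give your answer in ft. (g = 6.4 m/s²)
PE = mgh → h = PE/(mg) = 9012 J / (44 kg × 6.4 m/s²) = 32 m = 105.0 ft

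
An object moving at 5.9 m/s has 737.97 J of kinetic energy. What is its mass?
KE = ½mv² → m = 2KE/v² = 2×737.97/5.9² = 42.4 kg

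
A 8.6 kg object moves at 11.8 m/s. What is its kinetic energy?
KE = ½mv² = ½×8.6×11.8² = 598.732 J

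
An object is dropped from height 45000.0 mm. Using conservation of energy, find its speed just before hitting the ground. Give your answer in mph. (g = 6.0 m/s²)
mgh = ½mv² → v = √(2gh) = √(2×6.0×45) = 23.24 m/s = 51.98 mph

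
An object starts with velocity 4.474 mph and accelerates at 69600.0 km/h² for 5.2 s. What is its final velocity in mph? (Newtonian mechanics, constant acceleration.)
v = v₀ + at (with unit conversion) = 66.94 mph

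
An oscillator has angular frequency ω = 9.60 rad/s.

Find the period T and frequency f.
T = 2π/ω = 2π/9.6 = 0.6545 s; f = ω/2π = 1.528 Hz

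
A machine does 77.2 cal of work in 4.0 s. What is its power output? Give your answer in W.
P = W/t = 323 J / 4 s = 80.75 W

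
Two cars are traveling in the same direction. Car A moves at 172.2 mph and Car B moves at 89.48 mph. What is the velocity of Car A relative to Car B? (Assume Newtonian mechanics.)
v_rel = v_A - v_B = 172.2 - 89.48 = 82.72 mph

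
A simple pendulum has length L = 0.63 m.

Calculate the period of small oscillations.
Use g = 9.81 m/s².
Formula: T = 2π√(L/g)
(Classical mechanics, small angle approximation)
T = 2π√(L/g) = 2π√(0.63/9.81) = 1.592 s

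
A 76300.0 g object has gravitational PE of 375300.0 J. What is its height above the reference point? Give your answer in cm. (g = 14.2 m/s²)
PE = mgh → h = PE/(mg) = 3.753e+05 J / (76.3 kg × 14.2 m/s²) = 346.4 m = 34640.0 cm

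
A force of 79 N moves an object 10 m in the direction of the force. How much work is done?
W = Fd = 79×10 = 790.0 J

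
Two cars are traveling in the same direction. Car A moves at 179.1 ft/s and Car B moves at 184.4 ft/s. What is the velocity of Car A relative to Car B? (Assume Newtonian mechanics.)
v_rel = v_A - v_B = 179.1 - 184.4 = -5.3 ft/s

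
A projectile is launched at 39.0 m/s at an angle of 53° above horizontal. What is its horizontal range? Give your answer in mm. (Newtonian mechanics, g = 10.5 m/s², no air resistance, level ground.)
R = v₀² sin(2θ) / g (with unit conversion) = 139200.0 mm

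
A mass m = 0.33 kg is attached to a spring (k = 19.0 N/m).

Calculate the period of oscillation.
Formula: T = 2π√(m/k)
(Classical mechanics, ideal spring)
T = 2π√(m/k) = 2π√(0.33/19.0) = 0.8281 s; f = 1/T = 1.208 Hz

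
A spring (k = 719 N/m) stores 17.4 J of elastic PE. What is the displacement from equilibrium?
PE = ½kx² → x = √(2PE/k) = √(2×17.4/719) = 0.22 m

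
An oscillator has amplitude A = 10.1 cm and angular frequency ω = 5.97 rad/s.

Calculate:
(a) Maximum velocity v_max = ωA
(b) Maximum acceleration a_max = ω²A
v_max = ωA = 5.97×0.101 = 0.603 m/s
a_max = ω²A = 5.97²×0.101 = 3.6 m/s²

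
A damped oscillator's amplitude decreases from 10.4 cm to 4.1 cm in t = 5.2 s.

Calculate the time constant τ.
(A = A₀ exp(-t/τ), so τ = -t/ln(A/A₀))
A/A₀ = 4.1/10.4 = 0.3942; ln(A/A₀) = -0.9308
τ = −t/ln(A/A₀) = −5.2/-0.9308 = 5.586 s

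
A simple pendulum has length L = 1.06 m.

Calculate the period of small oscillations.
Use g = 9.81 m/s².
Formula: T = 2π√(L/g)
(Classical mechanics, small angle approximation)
T = 2π√(L/g) = 2π√(1.06/9.81) = 2.065 s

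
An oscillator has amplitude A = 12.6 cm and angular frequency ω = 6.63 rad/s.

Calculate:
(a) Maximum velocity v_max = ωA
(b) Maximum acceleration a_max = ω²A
v_max = ωA = 6.63×0.126 = 0.8354 m/s
a_max = ω²A = 6.63²×0.126 = 5.539 m/s²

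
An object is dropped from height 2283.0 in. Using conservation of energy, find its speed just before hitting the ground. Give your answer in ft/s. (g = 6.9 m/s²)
mgh = ½mv² → v = √(2gh) = √(2×6.9×57.99) = 28.29 m/s = 92.81 ft/s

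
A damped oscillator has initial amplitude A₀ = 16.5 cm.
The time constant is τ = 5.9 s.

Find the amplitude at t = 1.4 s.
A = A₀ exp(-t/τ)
A = A₀ exp(−t/τ) = 16.5×exp(−1.4/5.9) = 13.01 cm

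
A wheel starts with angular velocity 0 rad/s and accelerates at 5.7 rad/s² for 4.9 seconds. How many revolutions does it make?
θ = ω₀t + ½αt² = 0×4.9 + ½×5.7×4.9² = 68.43 rad
Revolutions = θ/(2π) = 68.43/(2π) = 10.89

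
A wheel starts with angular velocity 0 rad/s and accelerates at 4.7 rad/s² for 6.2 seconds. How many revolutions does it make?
θ = ω₀t + ½αt² = 0×6.2 + ½×4.7×6.2² = 90.33 rad
Revolutions = θ/(2π) = 90.33/(2π) = 14.38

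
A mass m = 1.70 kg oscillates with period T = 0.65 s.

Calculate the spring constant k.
T = 2π√(m/k) → k = m(2π/T)² = 1.7×(2π/0.65)² = 158.8 N/m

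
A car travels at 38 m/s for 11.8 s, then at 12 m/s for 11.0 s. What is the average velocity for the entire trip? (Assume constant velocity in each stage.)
d₁ = v₁t₁ = 38 × 11.8 = 448.4 m
d₂ = v₂t₂ = 12 × 11.0 = 132 m
d_total = 580.4 m, t_total = 22.8 s
v_avg = d_total/t_total = 580.4/22.8 = 25.46 m/s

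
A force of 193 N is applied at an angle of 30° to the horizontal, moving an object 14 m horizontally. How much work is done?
W = Fd cosθ = 193×14×cos(30°) = 2340.0 J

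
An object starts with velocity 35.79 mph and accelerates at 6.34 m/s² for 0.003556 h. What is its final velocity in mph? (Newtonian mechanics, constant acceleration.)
v = v₀ + at (with unit conversion) = 217.3 mph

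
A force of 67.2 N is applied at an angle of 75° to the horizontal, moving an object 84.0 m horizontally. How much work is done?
W = Fd cosθ = 67.2×84.0×cos(75°) = 1461.0 J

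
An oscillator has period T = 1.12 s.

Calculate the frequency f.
f = 1/T = 1/1.12 = 0.8929 Hz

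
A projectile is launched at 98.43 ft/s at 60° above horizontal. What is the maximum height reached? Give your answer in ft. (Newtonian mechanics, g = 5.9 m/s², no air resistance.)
H = v₀²sin²(θ)/(2g) (with unit conversion) = 187.7 ft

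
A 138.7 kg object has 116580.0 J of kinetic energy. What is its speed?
KE = ½mv² → v = √(2KE/m) = √(2×116580.0/138.7) = 41.0 m/s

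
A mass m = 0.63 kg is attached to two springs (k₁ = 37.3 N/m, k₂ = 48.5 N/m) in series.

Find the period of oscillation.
k_eq = k₁k₂/(k₁+k₂) = 21.08 N/m
T = 2π√(m/k_eq) = 2π√(0.63/21.08) = 1.086 s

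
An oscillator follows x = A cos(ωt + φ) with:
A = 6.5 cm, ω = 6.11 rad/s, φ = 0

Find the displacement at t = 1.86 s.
x = A cos(ωt + φ) = 6.5×cos(6.11×1.86 + 0) = 2.345 cm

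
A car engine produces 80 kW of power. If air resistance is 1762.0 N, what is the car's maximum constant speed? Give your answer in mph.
P = Fv → v = P/F = 80000 W / 1762 N = 45.4 m/s = 101.6 mph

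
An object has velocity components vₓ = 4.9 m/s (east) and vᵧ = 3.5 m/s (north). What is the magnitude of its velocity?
|v| = √(vₓ² + vᵧ²) = √(4.9² + 3.5²) = √(36.26) = 6.02 m/s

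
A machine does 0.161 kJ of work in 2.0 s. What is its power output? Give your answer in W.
P = W/t = 161 J / 2 s = 80.5 W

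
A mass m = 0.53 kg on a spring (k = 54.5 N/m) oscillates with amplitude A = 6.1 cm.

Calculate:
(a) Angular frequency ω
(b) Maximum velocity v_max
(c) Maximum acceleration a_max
ω = √(k/m) = √(54.5/0.53) = 10.14 rad/s
v_max = ωA = 10.14×0.061 = 0.6186 m/s
a_max = ω²A = 10.14²×0.061 = 6.273 m/s²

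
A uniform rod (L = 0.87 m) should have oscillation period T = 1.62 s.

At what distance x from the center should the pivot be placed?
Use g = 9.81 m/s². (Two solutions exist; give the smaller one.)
T = 2π√((L²/12 + x²)/(gx)). Let c = T²g/(4π²) = 0.6521.
x² − cx + L²/12 = 0 → x = (c − √(c² − L²/3))/2 = 0.1181 m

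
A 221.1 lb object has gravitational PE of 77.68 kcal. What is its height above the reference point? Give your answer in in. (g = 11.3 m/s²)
PE = mgh → h = PE/(mg) = 3.25e+05 J / (100.3 kg × 11.3 m/s²) = 286.8 m = 11290.0 in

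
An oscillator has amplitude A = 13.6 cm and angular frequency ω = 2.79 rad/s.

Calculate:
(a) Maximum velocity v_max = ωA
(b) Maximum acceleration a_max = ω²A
v_max = ωA = 2.79×0.136 = 0.3794 m/s
a_max = ω²A = 2.79²×0.136 = 1.059 m/s²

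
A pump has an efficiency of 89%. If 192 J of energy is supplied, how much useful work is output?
W_out = η × W_in = 0.89 × 192 = 170.88 J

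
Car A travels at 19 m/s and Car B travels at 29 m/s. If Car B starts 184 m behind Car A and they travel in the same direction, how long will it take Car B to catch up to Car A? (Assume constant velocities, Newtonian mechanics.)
Relative speed: v_rel = 29 - 19 = 10 m/s
Time to catch: t = d₀/v_rel = 184/10 = 18.4 s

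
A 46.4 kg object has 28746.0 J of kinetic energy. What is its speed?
KE = ½mv² → v = √(2KE/m) = √(2×28746.0/46.4) = 35.2 m/s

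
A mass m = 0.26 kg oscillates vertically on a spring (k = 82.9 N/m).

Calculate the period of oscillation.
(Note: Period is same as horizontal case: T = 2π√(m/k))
T = 2π√(m/k) = 2π√(0.26/82.9) = 0.3519 s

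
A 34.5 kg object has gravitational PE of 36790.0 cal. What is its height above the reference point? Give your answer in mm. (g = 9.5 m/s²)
PE = mgh → h = PE/(mg) = 1.539e+05 J / (34.5 kg × 9.5 m/s²) = 469.7 m = 469700.0 mm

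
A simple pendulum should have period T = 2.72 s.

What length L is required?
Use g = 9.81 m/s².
T = 2π√(L/g) → L = g(T/2π)² = 9.81×(2.72/2π)² = 1.838 m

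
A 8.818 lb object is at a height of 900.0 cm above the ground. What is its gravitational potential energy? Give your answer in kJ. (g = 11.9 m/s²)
PE = mgh = 4 kg × 11.9 m/s² × 9 m = 428.4 J = 0.4284 kJ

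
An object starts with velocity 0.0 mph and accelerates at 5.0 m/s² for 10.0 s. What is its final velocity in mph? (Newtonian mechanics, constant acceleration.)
v = v₀ + at (with unit conversion) = 111.8 mph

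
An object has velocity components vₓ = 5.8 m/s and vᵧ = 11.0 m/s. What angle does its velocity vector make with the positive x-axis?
θ = arctan(vᵧ/vₓ) = arctan(11.0/5.8) = 62.2°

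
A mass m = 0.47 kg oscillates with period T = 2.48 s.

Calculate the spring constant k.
T = 2π√(m/k) → k = m(2π/T)² = 0.47×(2π/2.48)² = 3.017 N/m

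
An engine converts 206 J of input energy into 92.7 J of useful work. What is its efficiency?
η = W_out/W_in = 92.7/206 = 0.45 = 45.0%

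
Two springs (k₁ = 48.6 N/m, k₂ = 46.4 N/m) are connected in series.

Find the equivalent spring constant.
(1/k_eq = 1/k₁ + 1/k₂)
1/k_eq = 1/48.6 + 1/46.4 = 0.042128; k_eq = 23.74 N/m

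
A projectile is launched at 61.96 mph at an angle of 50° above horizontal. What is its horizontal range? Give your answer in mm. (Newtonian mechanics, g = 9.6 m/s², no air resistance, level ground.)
R = v₀² sin(2θ) / g (with unit conversion) = 78700.0 mm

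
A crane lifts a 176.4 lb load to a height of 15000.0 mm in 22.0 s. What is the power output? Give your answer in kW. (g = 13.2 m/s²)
W = mgh = 80.01×13.2×15 = 1.584e+04 J
P = W/t = 1.584e+04/22 = 720.1 W = 0.7201 kW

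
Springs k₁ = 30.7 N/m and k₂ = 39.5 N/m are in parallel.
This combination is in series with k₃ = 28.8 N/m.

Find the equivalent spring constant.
k₁₂ = k₁ + k₂ = 70.2 N/m (parallel)
1/k_eq = 1/k₁₂ + 1/k₃ → k_eq = 20.42 N/m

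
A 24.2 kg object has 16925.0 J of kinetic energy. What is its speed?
KE = ½mv² → v = √(2KE/m) = √(2×16925.0/24.2) = 37.4 m/s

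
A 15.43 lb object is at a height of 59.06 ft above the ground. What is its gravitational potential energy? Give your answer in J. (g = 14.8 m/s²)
PE = mgh = 6.999 kg × 14.8 m/s² × 18 m = 1865 J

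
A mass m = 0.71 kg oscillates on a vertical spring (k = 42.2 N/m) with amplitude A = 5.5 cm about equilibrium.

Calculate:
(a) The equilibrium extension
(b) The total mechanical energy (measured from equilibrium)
x_eq = mg/k = 0.71×9.81/42.2 = 0.165 m = 16.5 cm
E = ½kA² = ½×42.2×(0.055)² = 0.06383 J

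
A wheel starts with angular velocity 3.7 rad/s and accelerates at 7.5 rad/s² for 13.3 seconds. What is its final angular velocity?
ω = ω₀ + αt = 3.7 + 7.5 × 13.3 = 103.45 rad/s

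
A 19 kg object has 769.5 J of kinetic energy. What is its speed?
KE = ½mv² → v = √(2KE/m) = √(2×769.5/19) = 9.0 m/s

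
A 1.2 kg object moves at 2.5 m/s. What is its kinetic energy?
KE = ½mv² = ½×1.2×2.5² = 3.75 J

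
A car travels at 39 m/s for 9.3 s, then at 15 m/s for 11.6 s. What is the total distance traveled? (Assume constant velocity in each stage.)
d₁ = v₁t₁ = 39 × 9.3 = 362.7 m
d₂ = v₂t₂ = 15 × 11.6 = 174 m
d_total = 362.7 + 174 = 536.7 m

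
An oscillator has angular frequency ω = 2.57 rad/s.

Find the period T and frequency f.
T = 2π/ω = 2π/2.57 = 2.445 s; f = ω/2π = 0.409 Hz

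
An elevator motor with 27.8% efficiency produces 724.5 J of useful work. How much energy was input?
W_in = W_out/η = 724.5/0.278 = 2606.1 J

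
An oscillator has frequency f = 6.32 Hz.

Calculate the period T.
T = 1/f = 1/6.32 = 0.1582 s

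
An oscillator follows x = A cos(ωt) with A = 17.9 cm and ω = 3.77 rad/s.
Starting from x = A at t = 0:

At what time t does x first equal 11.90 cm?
cos(ωt) = x/A = 11.9/17.9 = 0.6648
ωt = arccos(0.6648) = 0.8436 rad
t = 0.8436/3.77 = 0.2238 s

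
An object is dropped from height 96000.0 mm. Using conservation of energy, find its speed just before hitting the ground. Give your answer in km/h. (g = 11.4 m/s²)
mgh = ½mv² → v = √(2gh) = √(2×11.4×96) = 46.78 m/s = 168.4 km/h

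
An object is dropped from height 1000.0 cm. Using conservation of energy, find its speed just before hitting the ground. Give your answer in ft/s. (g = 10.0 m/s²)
mgh = ½mv² → v = √(2gh) = √(2×10.0×10) = 14.14 m/s = 46.4 ft/s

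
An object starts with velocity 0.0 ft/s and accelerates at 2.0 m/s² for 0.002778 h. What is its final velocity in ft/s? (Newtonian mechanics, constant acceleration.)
v = v₀ + at (with unit conversion) = 65.62 ft/s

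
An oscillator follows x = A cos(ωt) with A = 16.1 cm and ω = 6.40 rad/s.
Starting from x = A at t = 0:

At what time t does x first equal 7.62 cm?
cos(ωt) = x/A = 7.62/16.1 = 0.4733
ωt = arccos(0.4733) = 1.078 rad
t = 1.078/6.4 = 0.1684 s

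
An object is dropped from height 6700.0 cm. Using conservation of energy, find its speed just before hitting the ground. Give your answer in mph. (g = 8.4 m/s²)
mgh = ½mv² → v = √(2gh) = √(2×8.4×67) = 33.55 m/s = 75.05 mph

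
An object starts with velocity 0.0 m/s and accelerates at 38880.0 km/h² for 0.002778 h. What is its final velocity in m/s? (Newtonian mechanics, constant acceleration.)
v = v₀ + at (with unit conversion) = 30.0 m/s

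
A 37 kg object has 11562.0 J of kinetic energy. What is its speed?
KE = ½mv² → v = √(2KE/m) = √(2×11562.0/37) = 25.0 m/s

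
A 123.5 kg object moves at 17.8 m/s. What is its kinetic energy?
KE = ½mv² = ½×123.5×17.8² = 19564.87 J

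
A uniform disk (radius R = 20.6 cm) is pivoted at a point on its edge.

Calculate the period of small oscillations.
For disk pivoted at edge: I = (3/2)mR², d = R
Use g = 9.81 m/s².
I/m = (3/2)R² = 0.06365 m²; d = R = 0.206 m
T = 2π√((3/2)R²/(gR)) = 2π√(3R/(2g)) = 1.115 s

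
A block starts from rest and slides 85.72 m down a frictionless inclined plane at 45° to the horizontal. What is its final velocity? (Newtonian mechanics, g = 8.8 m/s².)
a = g sin(θ) = 8.8 × sin(45°) = 6.22 m/s²
v = √(2ad) = √(2 × 6.22 × 85.72) = 32.66 m/s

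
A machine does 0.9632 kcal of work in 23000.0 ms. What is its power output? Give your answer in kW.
P = W/t = 4030 J / 23 s = 175.2 W = 0.1752 kW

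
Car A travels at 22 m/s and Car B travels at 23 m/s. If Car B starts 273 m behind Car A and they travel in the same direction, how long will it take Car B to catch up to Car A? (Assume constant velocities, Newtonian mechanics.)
Relative speed: v_rel = 23 - 22 = 1 m/s
Time to catch: t = d₀/v_rel = 273/1 = 273.0 s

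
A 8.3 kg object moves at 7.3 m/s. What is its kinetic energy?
KE = ½mv² = ½×8.3×7.3² = 221.1535 J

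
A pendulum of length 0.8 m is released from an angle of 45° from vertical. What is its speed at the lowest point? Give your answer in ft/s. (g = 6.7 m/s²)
h = L(1 − cosθ) = 0.8×(1 − cos45°) = 0.2343 m
v = √(2gh) = √(2×6.7×0.2343) = 1.772 m/s = 5.813 ft/s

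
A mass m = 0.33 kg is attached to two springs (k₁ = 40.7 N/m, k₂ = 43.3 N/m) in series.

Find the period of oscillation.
k_eq = k₁k₂/(k₁+k₂) = 20.98 N/m
T = 2π√(m/k_eq) = 2π√(0.33/20.98) = 0.788 s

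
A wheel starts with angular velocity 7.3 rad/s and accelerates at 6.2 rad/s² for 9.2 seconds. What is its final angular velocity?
ω = ω₀ + αt = 7.3 + 6.2 × 9.2 = 64.34 rad/s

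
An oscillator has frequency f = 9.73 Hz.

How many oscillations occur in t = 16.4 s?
n = f×t = 9.73×16.4 = 159.6 oscillations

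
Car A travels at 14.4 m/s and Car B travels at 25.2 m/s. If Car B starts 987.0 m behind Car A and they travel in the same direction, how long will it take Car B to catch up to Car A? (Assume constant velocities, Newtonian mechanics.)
Relative speed: v_rel = 25.2 - 14.4 = 10.8 m/s
Time to catch: t = d₀/v_rel = 987.0/10.8 = 91.39 s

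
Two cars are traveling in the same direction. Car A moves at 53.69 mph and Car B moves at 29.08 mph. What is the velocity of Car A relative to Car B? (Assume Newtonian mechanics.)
v_rel = v_A - v_B = 53.69 - 29.08 = 24.61 mph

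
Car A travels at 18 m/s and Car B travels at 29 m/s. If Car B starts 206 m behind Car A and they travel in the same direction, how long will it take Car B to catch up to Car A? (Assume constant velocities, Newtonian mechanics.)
Relative speed: v_rel = 29 - 18 = 11 m/s
Time to catch: t = d₀/v_rel = 206/11 = 18.73 s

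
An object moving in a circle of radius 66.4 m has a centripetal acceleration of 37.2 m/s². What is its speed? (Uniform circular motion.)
v = √(a_c × r) = √(37.2 × 66.4) = 49.7 m/s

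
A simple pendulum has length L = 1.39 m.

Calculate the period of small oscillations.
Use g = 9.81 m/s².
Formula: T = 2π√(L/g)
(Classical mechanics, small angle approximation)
T = 2π√(L/g) = 2π√(1.39/9.81) = 2.365 s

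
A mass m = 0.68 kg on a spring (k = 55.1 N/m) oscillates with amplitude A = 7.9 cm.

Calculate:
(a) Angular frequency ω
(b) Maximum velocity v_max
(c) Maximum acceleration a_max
ω = √(k/m) = √(55.1/0.68) = 9.002 rad/s
v_max = ωA = 9.002×0.079 = 0.7111 m/s
a_max = ω²A = 9.002²×0.079 = 6.401 m/s²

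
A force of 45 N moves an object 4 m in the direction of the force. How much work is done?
W = Fd = 45×4 = 180.0 J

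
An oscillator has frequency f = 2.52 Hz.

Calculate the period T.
T = 1/f = 1/2.52 = 0.3968 s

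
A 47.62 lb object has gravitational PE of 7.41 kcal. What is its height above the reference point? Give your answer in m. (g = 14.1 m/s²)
PE = mgh → h = PE/(mg) = 3.1e+04 J / (21.6 kg × 14.1 m/s²) = 101.8 m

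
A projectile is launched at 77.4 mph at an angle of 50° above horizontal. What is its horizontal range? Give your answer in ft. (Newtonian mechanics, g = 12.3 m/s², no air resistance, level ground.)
R = v₀² sin(2θ) / g (with unit conversion) = 314.5 ft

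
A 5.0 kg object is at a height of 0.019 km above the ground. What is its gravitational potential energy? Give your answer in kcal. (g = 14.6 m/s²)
PE = mgh = 5 kg × 14.6 m/s² × 19 m = 1387 J = 0.3315 kcal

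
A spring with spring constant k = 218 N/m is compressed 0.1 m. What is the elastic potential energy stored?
PE = ½kx² = ½×218×0.1² = 1.09 J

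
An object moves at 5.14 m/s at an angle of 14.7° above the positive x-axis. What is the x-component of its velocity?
vₓ = v cos(θ) = 5.14 × cos(14.7°) = 4.97 m/s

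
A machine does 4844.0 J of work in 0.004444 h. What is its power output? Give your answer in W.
P = W/t = 4844 J / 16 s = 302.8 W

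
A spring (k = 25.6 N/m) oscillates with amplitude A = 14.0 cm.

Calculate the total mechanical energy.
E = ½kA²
E = ½kA² = ½×25.6×(0.14)² = 0.2509 J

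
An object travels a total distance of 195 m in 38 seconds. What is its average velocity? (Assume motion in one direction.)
v_avg = Δd / Δt = 195 / 38 = 5.13 m/s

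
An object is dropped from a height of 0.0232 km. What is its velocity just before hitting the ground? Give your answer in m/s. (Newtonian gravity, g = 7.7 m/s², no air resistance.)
v = √(2gh) (with unit conversion) = 18.9 m/s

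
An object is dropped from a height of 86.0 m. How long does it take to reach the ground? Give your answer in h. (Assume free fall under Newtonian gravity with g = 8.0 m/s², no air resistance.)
t = √(2h/g) (with unit conversion) = 0.001288 h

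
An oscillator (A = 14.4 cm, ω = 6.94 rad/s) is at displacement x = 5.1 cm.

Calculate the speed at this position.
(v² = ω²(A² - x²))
v = ω√(A² − x²) = 6.94×√(0.144² − 0.051²) = 0.9346 m/s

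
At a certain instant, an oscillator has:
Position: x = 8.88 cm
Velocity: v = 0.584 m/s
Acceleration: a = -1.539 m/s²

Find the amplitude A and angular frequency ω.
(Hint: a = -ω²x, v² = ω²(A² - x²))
a = −ω²x → ω = √(|a|/x) = √(1.539/0.0888) = 4.163 rad/s
v² = ω²(A² − x²) → A = √(x² + v²/ω²) = √(0.0888² + 0.584²/4.163²) = 0.166 m = 16.6 cm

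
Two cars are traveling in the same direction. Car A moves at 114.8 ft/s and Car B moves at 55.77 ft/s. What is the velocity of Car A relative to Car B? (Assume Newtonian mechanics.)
v_rel = v_A - v_B = 114.8 - 55.77 = 59.03 ft/s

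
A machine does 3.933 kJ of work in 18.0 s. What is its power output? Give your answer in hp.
P = W/t = 3933 J / 18 s = 218.5 W = 0.293 hp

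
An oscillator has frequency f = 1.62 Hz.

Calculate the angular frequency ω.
ω = 2πf = 2π×1.62 = 10.18 rad/s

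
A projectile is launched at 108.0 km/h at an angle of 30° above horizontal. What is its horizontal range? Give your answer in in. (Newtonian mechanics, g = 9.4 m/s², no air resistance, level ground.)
R = v₀² sin(2θ) / g (with unit conversion) = 3264.0 in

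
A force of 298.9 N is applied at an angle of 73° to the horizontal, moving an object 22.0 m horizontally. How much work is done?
W = Fd cosθ = 298.9×22.0×cos(73°) = 1922.6 J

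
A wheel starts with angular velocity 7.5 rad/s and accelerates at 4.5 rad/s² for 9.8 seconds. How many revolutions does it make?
θ = ω₀t + ½αt² = 7.5×9.8 + ½×4.5×9.8² = 289.59 rad
Revolutions = θ/(2π) = 289.59/(2π) = 46.09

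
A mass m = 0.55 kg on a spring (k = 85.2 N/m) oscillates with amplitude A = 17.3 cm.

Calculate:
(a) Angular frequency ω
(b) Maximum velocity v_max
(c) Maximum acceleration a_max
ω = √(k/m) = √(85.2/0.55) = 12.45 rad/s
v_max = ωA = 12.45×0.173 = 2.153 m/s
a_max = ω²A = 12.45²×0.173 = 26.8 m/s²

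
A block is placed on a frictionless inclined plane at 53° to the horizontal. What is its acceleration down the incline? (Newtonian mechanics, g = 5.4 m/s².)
a = g sin(θ) = 5.4 × sin(53°) = 5.4 × 0.7986 = 4.31 m/s²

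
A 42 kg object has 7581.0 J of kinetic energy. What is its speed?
KE = ½mv² → v = √(2KE/m) = √(2×7581.0/42) = 19.0 m/s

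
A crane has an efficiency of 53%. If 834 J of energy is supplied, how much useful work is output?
W_out = η × W_in = 0.53 × 834 = 442.02 J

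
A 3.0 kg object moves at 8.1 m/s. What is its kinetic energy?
KE = ½mv² = ½×3.0×8.1² = 98.415 J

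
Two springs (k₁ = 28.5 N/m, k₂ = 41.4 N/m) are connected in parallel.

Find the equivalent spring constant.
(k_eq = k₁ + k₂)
k_eq = k₁ + k₂ = 28.5 + 41.4 = 69.9 N/m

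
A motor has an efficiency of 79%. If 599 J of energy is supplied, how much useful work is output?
W_out = η × W_in = 0.79 × 599 = 473.21 J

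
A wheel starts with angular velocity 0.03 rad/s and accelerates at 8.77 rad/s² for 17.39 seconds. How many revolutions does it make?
θ = ω₀t + ½αt² = 0.03×17.39 + ½×8.77×17.39² = 1326.6 rad
Revolutions = θ/(2π) = 1326.6/(2π) = 211.13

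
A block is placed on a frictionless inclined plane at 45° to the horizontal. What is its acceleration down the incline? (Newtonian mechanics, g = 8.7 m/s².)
a = g sin(θ) = 8.7 × sin(45°) = 8.7 × 0.7071 = 6.15 m/s²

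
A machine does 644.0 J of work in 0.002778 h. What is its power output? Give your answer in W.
P = W/t = 644 J / 10 s = 64.39 W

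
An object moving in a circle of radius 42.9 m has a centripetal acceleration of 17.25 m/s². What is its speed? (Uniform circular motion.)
v = √(a_c × r) = √(17.25 × 42.9) = 27.2 m/s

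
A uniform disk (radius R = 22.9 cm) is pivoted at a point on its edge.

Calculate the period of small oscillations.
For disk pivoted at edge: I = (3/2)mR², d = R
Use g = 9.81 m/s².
I/m = (3/2)R² = 0.07866 m²; d = R = 0.229 m
T = 2π√((3/2)R²/(gR)) = 2π√(3R/(2g)) = 1.176 s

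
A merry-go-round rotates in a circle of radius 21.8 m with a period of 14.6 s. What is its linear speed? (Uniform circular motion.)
v = 2πr/T = 2π×21.8/14.6 = 9.38 m/s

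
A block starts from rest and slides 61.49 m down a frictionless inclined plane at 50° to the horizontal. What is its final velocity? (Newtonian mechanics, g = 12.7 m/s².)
a = g sin(θ) = 12.7 × sin(50°) = 9.73 m/s²
v = √(2ad) = √(2 × 9.73 × 61.49) = 34.59 m/s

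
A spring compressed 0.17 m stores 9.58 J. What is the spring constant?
PE = ½kx² → k = 2PE/x² = 2×9.58/0.17² = 663.0 N/m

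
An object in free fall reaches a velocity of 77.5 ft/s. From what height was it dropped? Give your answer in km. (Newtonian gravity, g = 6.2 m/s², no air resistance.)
h = v²/(2g) (with unit conversion) = 0.045 km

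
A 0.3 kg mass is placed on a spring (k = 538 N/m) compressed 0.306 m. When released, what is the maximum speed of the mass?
½kx² = ½mv² → v = x√(k/m) = 0.306×√(538/0.3) = 12.96 m/s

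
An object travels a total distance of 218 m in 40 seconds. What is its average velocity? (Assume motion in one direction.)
v_avg = Δd / Δt = 218 / 40 = 5.45 m/s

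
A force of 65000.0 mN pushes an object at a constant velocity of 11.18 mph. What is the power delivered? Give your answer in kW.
P = Fv = 65 N × 4.998 m/s = 324.9 W = 0.3249 kW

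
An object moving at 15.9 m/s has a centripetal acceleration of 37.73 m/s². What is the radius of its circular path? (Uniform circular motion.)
r = v²/a_c = 15.9²/37.73 = 6.7 m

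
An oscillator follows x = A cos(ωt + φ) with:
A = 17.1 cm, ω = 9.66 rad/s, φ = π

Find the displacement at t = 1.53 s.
x = A cos(ωt + φ) = 17.1×cos(9.66×1.53 + π) = 10.25 cm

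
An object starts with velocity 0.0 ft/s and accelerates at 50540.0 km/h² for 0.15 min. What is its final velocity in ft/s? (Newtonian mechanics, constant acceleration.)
v = v₀ + at (with unit conversion) = 115.1 ft/s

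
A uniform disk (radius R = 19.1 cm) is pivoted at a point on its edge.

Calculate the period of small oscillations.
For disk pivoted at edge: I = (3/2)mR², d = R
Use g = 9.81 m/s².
I/m = (3/2)R² = 0.05472 m²; d = R = 0.191 m
T = 2π√((3/2)R²/(gR)) = 2π√(3R/(2g)) = 1.074 s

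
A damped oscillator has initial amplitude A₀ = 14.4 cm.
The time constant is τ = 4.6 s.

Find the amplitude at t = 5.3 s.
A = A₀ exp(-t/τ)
A = A₀ exp(−t/τ) = 14.4×exp(−5.3/4.6) = 4.55 cm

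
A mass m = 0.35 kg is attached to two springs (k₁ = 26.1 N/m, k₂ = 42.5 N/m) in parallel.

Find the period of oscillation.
k_eq = k₁+k₂ = 68.6 N/m
T = 2π√(m/k_eq) = 2π√(0.35/68.6) = 0.4488 s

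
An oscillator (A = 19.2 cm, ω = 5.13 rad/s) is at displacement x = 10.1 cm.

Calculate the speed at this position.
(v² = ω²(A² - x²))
v = ω√(A² − x²) = 5.13×√(0.192² − 0.101²) = 0.8377 m/s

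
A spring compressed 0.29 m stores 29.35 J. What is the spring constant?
PE = ½kx² → k = 2PE/x² = 2×29.35/0.29² = 698.0 N/m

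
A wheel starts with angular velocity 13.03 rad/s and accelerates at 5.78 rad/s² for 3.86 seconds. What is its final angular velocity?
ω = ω₀ + αt = 13.03 + 5.78 × 3.86 = 35.34 rad/s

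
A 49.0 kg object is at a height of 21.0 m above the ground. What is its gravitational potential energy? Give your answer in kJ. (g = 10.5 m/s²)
PE = mgh = 49 kg × 10.5 m/s² × 21 m = 1.08e+04 J = 10.8 kJ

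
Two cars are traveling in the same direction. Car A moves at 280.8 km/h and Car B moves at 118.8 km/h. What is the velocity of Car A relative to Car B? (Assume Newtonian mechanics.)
v_rel = v_A - v_B = 280.8 - 118.8 = 162.0 km/h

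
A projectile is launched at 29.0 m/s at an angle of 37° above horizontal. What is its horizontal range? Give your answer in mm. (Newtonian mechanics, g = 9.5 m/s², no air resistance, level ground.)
R = v₀² sin(2θ) / g (with unit conversion) = 85100.0 mm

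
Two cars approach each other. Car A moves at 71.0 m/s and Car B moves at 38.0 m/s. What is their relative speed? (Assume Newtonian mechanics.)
v_rel = v_A + v_B = 71.0 + 38.0 = 109.0 m/s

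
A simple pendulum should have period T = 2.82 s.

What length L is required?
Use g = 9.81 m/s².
T = 2π√(L/g) → L = g(T/2π)² = 9.81×(2.82/2π)² = 1.976 m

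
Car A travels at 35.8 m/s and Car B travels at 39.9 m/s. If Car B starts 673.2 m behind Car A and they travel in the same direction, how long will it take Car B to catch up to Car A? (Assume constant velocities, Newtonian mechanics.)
Relative speed: v_rel = 39.9 - 35.8 = 4.1 m/s
Time to catch: t = d₀/v_rel = 673.2/4.1 = 164.2 s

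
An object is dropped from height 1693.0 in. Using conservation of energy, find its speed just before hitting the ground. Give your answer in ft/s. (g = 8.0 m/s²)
mgh = ½mv² → v = √(2gh) = √(2×8.0×43) = 26.23 m/s = 86.06 ft/s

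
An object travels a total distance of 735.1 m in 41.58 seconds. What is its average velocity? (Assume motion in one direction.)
v_avg = Δd / Δt = 735.1 / 41.58 = 17.68 m/s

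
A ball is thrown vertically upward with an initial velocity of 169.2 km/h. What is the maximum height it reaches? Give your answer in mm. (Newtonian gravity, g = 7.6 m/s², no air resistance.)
h_max = v₀²/(2g) (with unit conversion) = 145300.0 mm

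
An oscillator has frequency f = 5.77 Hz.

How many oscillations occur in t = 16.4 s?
n = f×t = 5.77×16.4 = 94.63 oscillations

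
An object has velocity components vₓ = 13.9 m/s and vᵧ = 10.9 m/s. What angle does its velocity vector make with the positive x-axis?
θ = arctan(vᵧ/vₓ) = arctan(10.9/13.9) = 38.1°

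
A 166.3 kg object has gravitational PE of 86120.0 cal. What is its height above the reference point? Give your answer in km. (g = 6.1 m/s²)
PE = mgh → h = PE/(mg) = 3.603e+05 J / (166.3 kg × 6.1 m/s²) = 355.2 m = 0.3552 km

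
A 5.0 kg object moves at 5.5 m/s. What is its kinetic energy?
KE = ½mv² = ½×5.0×5.5² = 75.625 J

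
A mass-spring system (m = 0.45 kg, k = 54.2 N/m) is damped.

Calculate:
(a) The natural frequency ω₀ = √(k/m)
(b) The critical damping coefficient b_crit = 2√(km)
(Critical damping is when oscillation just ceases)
ω₀ = √(k/m) = √(54.2/0.45) = 10.97 rad/s
b_crit = 2√(km) = 2√(54.2×0.45) = 9.877 kg/s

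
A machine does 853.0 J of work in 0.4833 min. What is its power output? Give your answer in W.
P = W/t = 853 J / 29 s = 29.42 W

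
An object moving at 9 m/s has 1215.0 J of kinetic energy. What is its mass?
KE = ½mv² → m = 2KE/v² = 2×1215.0/9² = 30.0 kg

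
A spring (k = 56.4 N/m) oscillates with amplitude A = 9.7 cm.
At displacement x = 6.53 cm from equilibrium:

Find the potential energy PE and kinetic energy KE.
E_total = ½kA² = ½×56.4×(0.097)² = 0.2653 J
PE = ½kx² = ½×56.4×(0.0653)² = 0.1202 J
KE = E_total − PE = 0.1451 J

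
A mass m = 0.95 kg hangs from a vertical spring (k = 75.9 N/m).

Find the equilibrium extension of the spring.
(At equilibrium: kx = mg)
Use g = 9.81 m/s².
x_eq = mg/k = 0.95×9.81/75.9 = 0.1228 m = 12.28 cm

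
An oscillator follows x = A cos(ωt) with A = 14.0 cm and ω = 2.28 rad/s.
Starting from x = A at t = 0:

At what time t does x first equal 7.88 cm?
cos(ωt) = x/A = 7.88/14.0 = 0.5629
ωt = arccos(0.5629) = 0.973 rad
t = 0.973/2.28 = 0.4267 s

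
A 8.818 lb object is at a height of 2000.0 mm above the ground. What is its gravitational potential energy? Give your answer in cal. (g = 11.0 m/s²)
PE = mgh = 4 kg × 11.0 m/s² × 2 m = 88 J = 21.03 cal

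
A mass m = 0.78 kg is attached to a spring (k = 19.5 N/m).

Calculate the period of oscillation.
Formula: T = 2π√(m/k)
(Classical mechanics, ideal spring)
T = 2π√(m/k) = 2π√(0.78/19.5) = 1.257 s; f = 1/T = 0.7958 Hz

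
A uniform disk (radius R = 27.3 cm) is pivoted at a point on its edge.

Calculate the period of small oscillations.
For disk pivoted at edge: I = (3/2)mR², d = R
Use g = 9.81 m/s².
I/m = (3/2)R² = 0.1118 m²; d = R = 0.273 m
T = 2π√((3/2)R²/(gR)) = 2π√(3R/(2g)) = 1.284 s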